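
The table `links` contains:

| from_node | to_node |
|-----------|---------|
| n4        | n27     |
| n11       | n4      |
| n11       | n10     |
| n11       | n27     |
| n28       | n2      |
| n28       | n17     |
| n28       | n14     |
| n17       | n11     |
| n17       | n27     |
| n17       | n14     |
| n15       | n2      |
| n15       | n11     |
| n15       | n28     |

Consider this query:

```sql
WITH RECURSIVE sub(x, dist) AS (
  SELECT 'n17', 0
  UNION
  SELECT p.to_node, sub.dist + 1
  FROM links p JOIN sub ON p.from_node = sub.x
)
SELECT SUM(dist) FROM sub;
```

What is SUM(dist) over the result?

12

Base: (n17, dist=0).
Iteration 1: edges from {n17} -> (n11, dist=1), (n14, dist=1), (n27, dist=1).
Iteration 2: edges from {n11,n14,n27} -> (n10, dist=2), (n27, dist=2), (n4, dist=2).
Iteration 3: edges from {n10,n27,n4} -> (n27, dist=3).
Iteration 4: no outgoing edges from {n27}; recursion stops.
SUM(dist) = 0 + 1 + 1 + 1 + 2 + 2 + 2 + 3 = 12.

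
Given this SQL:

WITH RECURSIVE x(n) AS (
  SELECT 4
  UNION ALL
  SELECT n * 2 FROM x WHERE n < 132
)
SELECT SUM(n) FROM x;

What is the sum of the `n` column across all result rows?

508

Base: n=4.
Iteration 1: 4 < 132 holds -> n = 4 * 2 = 8.
Iteration 2: 8 < 132 holds -> n = 8 * 2 = 16.
Iteration 3: 16 < 132 holds -> n = 16 * 2 = 32.
Iteration 4: 32 < 132 holds -> n = 32 * 2 = 64.
Iteration 5: 64 < 132 holds -> n = 64 * 2 = 128.
Iteration 6: 128 < 132 holds -> n = 128 * 2 = 256.
Iteration 7: 256 < 132 fails; recursion stops.
SUM(n) = 4 + 8 + 16 + 32 + 64 + 128 + 256 = 508.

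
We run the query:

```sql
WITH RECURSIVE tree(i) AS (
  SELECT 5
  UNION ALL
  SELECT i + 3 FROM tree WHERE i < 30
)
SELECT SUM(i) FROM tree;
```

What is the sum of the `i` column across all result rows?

Base: i=5.
Iteration 1: 5 < 30 holds -> i = 5 + 3 = 8.
Iteration 2: 8 < 30 holds -> i = 8 + 3 = 11.
Iteration 3: 11 < 30 holds -> i = 11 + 3 = 14.
Iteration 4: 14 < 30 holds -> i = 14 + 3 = 17.
Iteration 5: 17 < 30 holds -> i = 17 + 3 = 20.
Iteration 6: 20 < 30 holds -> i = 20 + 3 = 23.
Iteration 7: 23 < 30 holds -> i = 23 + 3 = 26.
Iteration 8: 26 < 30 holds -> i = 26 + 3 = 29.
Iteration 9: 29 < 30 holds -> i = 29 + 3 = 32.
Iteration 10: 32 < 30 fails; recursion stops.
SUM(i) = 5 + 8 + 11 + 14 + 17 + 20 + 23 + 26 + 29 + 32 = 185.

185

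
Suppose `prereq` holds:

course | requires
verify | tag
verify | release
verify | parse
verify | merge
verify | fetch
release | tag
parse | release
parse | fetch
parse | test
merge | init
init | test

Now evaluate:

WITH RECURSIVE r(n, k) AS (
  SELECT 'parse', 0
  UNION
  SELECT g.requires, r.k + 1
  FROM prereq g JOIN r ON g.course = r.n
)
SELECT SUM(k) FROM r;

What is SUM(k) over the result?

5

Base: (parse, k=0).
Iteration 1: edges from {parse} -> (fetch, k=1), (release, k=1), (test, k=1).
Iteration 2: edges from {fetch,release,test} -> (tag, k=2).
Iteration 3: no outgoing edges from {tag}; recursion stops.
SUM(k) = 0 + 1 + 1 + 1 + 2 = 5.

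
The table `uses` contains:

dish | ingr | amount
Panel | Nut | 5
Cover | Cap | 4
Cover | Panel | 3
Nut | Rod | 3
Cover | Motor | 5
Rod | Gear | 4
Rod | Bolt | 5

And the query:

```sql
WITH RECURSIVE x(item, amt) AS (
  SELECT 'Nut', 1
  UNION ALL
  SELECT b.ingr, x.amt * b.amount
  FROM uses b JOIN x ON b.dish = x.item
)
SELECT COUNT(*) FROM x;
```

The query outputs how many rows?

4

Base: (Nut, amt=1).
Iteration 1: components of {Nut} -> Rod = 1*3 = 3.
Iteration 2: components of {Rod} -> Bolt = 3*5 = 15, Gear = 3*4 = 12.
Iteration 3: no further components; recursion stops.
Total rows emitted: 4.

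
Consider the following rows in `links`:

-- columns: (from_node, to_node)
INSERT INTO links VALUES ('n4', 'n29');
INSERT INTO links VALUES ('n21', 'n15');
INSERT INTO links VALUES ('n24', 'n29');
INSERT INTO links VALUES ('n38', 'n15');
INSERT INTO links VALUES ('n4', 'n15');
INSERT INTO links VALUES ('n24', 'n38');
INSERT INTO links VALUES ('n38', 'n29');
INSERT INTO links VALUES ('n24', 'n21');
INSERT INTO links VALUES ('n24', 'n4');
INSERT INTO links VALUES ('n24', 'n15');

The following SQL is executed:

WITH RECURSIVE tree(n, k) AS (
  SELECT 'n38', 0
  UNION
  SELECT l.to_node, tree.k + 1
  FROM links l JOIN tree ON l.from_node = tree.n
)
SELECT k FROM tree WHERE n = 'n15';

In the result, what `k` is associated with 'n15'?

1

Base: (n38, k=0).
Iteration 1: edges from {n38} -> (n15, k=1), (n29, k=1).
Iteration 2: no outgoing edges from {n15,n29}; recursion stops.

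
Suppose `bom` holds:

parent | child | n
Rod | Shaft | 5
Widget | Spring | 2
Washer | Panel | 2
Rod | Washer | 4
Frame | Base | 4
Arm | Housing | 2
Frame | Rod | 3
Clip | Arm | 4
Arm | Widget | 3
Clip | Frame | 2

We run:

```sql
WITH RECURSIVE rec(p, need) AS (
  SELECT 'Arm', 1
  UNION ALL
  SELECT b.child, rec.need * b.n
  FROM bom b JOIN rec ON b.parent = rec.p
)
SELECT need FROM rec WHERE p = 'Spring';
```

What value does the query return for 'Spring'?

6

Base: (Arm, need=1).
Iteration 1: components of {Arm} -> Housing = 1*2 = 2, Widget = 1*3 = 3.
Iteration 2: components of {Housing,Widget} -> Spring = 3*2 = 6.
Iteration 3: no further components; recursion stops.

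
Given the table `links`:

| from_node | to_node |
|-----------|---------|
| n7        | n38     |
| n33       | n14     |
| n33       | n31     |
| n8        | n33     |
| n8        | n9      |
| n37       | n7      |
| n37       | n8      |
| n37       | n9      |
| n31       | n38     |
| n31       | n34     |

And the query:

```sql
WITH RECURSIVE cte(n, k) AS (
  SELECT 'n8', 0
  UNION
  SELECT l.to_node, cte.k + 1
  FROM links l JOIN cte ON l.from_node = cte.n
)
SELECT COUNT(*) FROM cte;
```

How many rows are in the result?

Base: (n8, k=0).
Iteration 1: edges from {n8} -> (n33, k=1), (n9, k=1).
Iteration 2: edges from {n33,n9} -> (n14, k=2), (n31, k=2).
Iteration 3: edges from {n14,n31} -> (n34, k=3), (n38, k=3).
Iteration 4: no outgoing edges from {n34,n38}; recursion stops.
Total rows emitted: 7.

7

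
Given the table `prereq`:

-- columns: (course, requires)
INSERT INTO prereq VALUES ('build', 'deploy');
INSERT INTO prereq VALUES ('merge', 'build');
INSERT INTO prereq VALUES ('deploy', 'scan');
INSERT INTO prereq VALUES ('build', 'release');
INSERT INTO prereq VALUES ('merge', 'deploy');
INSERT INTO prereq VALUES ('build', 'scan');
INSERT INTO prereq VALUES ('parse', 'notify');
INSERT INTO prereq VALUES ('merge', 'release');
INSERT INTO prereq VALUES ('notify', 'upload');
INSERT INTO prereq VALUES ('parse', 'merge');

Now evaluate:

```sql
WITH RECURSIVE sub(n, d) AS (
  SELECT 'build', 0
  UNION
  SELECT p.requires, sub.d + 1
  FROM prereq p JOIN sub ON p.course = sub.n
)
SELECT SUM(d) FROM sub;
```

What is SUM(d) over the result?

Base: (build, d=0).
Iteration 1: edges from {build} -> (deploy, d=1), (release, d=1), (scan, d=1).
Iteration 2: edges from {deploy,release,scan} -> (scan, d=2).
Iteration 3: no outgoing edges from {scan}; recursion stops.
SUM(d) = 0 + 1 + 1 + 1 + 2 = 5.

5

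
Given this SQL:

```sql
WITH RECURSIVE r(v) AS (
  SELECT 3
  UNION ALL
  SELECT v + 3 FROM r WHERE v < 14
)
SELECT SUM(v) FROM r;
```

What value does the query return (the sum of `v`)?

45

Base: v=3.
Iteration 1: 3 < 14 holds -> v = 3 + 3 = 6.
Iteration 2: 6 < 14 holds -> v = 6 + 3 = 9.
Iteration 3: 9 < 14 holds -> v = 9 + 3 = 12.
Iteration 4: 12 < 14 holds -> v = 12 + 3 = 15.
Iteration 5: 15 < 14 fails; recursion stops.
SUM(v) = 3 + 6 + 9 + 12 + 15 = 45.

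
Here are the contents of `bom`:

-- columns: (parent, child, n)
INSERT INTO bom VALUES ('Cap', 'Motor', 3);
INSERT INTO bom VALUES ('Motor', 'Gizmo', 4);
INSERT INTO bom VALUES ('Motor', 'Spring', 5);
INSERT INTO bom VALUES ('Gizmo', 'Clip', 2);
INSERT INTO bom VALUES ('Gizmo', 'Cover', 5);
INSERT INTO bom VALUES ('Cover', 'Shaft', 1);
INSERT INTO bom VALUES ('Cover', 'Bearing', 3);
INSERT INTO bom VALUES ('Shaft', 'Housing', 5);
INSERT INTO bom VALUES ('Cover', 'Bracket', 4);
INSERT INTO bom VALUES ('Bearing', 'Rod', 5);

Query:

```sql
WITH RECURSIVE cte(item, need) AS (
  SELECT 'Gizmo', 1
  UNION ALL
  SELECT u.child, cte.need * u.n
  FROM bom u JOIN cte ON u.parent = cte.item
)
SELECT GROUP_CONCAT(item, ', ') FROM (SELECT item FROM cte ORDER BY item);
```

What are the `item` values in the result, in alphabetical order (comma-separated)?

Base: (Gizmo, need=1).
Iteration 1: components of {Gizmo} -> Clip = 1*2 = 2, Cover = 1*5 = 5.
Iteration 2: components of {Clip,Cover} -> Bearing = 5*3 = 15, Bracket = 5*4 = 20, Shaft = 5*1 = 5.
Iteration 3: components of {Bearing,Bracket,Shaft} -> Housing = 5*5 = 25, Rod = 15*5 = 75.
Iteration 4: no further components; recursion stops.

Bearing, Bracket, Clip, Cover, Gizmo, Housing, Rod, Shaft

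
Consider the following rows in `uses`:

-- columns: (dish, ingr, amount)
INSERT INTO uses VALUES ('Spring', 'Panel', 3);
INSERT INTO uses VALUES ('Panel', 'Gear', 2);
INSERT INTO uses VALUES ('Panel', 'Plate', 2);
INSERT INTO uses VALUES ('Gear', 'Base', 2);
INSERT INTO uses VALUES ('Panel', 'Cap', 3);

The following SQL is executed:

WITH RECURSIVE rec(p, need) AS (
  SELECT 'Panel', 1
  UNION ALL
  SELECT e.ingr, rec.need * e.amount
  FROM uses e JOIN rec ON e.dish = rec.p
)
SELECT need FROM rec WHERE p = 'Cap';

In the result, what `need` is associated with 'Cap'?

Base: (Panel, need=1).
Iteration 1: components of {Panel} -> Cap = 1*3 = 3, Gear = 1*2 = 2, Plate = 1*2 = 2.
Iteration 2: components of {Cap,Gear,Plate} -> Base = 2*2 = 4.
Iteration 3: no further components; recursion stops.

3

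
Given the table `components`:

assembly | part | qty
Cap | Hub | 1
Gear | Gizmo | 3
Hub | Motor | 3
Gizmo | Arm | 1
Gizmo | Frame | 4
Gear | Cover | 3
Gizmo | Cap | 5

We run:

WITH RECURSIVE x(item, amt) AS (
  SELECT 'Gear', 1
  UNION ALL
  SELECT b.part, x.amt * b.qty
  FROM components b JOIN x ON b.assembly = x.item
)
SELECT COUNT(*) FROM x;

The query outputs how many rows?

Base: (Gear, amt=1).
Iteration 1: components of {Gear} -> Cover = 1*3 = 3, Gizmo = 1*3 = 3.
Iteration 2: components of {Cover,Gizmo} -> Arm = 3*1 = 3, Cap = 3*5 = 15, Frame = 3*4 = 12.
Iteration 3: components of {Arm,Cap,Frame} -> Hub = 15*1 = 15.
Iteration 4: components of {Hub} -> Motor = 15*3 = 45.
Iteration 5: no further components; recursion stops.
Total rows emitted: 8.

8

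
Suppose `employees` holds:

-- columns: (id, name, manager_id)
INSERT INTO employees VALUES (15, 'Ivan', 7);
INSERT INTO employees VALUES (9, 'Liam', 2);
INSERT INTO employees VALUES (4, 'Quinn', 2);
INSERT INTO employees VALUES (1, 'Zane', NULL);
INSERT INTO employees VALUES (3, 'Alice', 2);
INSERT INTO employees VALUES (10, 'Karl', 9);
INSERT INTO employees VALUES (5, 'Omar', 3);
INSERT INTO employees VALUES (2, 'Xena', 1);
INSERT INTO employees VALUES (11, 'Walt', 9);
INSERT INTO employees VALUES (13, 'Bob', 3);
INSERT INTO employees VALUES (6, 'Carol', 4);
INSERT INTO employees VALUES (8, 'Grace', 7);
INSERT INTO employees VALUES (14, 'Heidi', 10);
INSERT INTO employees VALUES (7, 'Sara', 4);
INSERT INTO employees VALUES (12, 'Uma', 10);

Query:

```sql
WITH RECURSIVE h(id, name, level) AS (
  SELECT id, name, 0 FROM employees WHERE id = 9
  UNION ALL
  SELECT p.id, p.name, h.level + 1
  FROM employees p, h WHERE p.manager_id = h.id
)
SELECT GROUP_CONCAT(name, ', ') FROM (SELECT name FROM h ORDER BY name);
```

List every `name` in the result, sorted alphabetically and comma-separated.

Base: id=9 (Liam) at level 0.
Iteration 1: rows with manager_id in {9} -> Karl (id 10, level 1), Walt (id 11, level 1).
Iteration 2: rows with manager_id in {10,11} -> Uma (id 12, level 2), Heidi (id 14, level 2).
Iteration 3: no rows with manager_id in {12,14}; recursion stops.

Heidi, Karl, Liam, Uma, Walt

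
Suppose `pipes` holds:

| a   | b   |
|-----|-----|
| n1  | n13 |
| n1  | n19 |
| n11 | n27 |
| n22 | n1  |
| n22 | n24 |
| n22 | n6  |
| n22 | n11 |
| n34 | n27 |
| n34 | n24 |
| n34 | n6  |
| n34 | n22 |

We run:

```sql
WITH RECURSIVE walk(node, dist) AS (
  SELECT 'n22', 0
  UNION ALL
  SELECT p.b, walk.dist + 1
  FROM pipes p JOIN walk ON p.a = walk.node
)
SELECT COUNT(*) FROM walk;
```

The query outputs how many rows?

Base: (n22, dist=0).
Iteration 1: edges from {n22} -> (n1, dist=1), (n11, dist=1), (n24, dist=1), (n6, dist=1).
Iteration 2: edges from {n1,n11,n24,n6} -> (n13, dist=2), (n19, dist=2), (n27, dist=2).
Iteration 3: no outgoing edges from {n13,n19,n27}; recursion stops.
Total rows emitted: 8.

8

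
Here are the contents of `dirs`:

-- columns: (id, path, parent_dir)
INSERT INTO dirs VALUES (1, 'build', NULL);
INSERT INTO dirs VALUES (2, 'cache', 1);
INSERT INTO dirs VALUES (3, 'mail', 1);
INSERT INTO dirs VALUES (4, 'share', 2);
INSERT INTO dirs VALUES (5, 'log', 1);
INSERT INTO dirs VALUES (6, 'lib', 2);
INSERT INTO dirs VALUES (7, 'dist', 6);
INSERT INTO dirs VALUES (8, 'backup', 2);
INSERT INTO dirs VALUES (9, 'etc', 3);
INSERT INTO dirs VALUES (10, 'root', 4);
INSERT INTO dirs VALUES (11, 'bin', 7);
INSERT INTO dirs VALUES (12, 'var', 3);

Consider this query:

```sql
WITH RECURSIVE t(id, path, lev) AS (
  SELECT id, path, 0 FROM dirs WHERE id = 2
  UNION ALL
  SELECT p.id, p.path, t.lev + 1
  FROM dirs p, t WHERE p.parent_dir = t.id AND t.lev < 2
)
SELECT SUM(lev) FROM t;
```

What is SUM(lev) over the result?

7

Base: id=2 (cache) at lev 0.
Iteration 1: rows with parent_dir in {2} -> share (id 4, lev 1), lib (id 6, lev 1), backup (id 8, lev 1).
Iteration 2: rows with parent_dir in {4,6,8} -> dist (id 7, lev 2), root (id 10, lev 2).
Iteration 3: lev < 2 fails for all current rows; recursion stops.
SUM(lev) = 0 + 1 + 1 + 1 + 2 + 2 = 7.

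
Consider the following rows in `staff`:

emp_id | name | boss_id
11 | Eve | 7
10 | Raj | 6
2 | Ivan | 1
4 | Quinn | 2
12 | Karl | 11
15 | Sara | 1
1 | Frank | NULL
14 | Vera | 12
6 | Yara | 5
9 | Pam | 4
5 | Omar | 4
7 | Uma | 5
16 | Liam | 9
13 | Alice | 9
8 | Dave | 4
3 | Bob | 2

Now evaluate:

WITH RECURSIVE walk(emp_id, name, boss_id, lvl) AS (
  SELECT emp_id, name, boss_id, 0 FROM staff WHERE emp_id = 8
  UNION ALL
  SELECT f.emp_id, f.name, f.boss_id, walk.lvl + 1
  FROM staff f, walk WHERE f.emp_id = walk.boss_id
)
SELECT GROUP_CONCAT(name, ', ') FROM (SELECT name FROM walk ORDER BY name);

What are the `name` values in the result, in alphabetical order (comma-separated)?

Dave, Frank, Ivan, Quinn

Base: emp_id=8 (Dave), boss_id=4, lvl 0.
Iteration 1: join on emp_id=4 -> Quinn (id 4, boss_id=2, lvl 1).
Iteration 2: join on emp_id=2 -> Ivan (id 2, boss_id=1, lvl 2).
Iteration 3: join on emp_id=1 -> Frank (id 1, boss_id=NULL, lvl 3).
Iteration 4: boss_id is NULL; no match; recursion stops.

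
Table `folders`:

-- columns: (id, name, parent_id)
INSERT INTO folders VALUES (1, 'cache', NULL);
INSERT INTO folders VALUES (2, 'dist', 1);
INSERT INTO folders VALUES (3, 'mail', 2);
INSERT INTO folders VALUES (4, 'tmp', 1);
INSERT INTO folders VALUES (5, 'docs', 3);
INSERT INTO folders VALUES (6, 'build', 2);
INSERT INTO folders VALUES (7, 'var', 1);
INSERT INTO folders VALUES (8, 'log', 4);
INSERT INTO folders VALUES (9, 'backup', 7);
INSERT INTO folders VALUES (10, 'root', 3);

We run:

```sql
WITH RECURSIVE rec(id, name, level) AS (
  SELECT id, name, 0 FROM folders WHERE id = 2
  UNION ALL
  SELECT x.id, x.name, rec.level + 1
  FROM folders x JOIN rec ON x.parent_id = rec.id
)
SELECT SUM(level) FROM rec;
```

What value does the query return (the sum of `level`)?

6

Base: id=2 (dist) at level 0.
Iteration 1: rows with parent_id in {2} -> mail (id 3, level 1), build (id 6, level 1).
Iteration 2: rows with parent_id in {3,6} -> docs (id 5, level 2), root (id 10, level 2).
Iteration 3: no rows with parent_id in {5,10}; recursion stops.
SUM(level) = 0 + 1 + 1 + 2 + 2 = 6.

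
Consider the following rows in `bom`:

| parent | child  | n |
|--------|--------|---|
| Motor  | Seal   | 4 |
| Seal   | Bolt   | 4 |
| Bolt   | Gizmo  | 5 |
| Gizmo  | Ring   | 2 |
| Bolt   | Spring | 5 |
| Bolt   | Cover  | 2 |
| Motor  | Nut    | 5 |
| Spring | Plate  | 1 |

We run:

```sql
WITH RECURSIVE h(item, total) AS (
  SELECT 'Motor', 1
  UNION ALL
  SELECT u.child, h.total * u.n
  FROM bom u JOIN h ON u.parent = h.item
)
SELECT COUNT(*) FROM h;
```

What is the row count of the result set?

Base: (Motor, total=1).
Iteration 1: components of {Motor} -> Nut = 1*5 = 5, Seal = 1*4 = 4.
Iteration 2: components of {Nut,Seal} -> Bolt = 4*4 = 16.
Iteration 3: components of {Bolt} -> Cover = 16*2 = 32, Gizmo = 16*5 = 80, Spring = 16*5 = 80.
Iteration 4: components of {Cover,Gizmo,Spring} -> Plate = 80*1 = 80, Ring = 80*2 = 160.
Iteration 5: no further components; recursion stops.
Total rows emitted: 9.

9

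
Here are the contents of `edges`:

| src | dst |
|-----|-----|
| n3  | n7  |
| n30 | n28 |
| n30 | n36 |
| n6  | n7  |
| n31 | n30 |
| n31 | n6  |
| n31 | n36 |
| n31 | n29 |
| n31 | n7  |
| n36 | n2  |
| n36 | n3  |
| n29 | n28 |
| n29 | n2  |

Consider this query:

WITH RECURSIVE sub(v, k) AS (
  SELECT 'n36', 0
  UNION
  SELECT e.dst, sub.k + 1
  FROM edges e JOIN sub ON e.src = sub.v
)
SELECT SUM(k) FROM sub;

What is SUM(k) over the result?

Base: (n36, k=0).
Iteration 1: edges from {n36} -> (n2, k=1), (n3, k=1).
Iteration 2: edges from {n2,n3} -> (n7, k=2).
Iteration 3: no outgoing edges from {n7}; recursion stops.
SUM(k) = 0 + 1 + 1 + 2 = 4.

4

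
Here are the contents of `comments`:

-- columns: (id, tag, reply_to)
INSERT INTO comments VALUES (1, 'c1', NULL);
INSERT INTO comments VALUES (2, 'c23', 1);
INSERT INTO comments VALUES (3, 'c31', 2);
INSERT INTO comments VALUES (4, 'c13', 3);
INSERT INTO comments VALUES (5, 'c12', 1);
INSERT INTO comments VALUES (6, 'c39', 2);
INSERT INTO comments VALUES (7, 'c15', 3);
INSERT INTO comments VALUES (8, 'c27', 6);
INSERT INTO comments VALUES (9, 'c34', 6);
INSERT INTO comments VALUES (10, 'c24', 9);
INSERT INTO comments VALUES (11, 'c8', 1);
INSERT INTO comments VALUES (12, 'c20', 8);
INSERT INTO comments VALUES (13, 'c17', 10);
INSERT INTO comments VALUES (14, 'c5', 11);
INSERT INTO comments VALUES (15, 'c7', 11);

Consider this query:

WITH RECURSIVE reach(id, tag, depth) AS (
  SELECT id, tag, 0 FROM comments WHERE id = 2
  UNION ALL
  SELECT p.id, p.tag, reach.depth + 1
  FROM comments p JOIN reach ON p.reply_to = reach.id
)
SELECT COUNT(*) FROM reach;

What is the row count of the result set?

Base: id=2 (c23) at depth 0.
Iteration 1: rows with reply_to in {2} -> c31 (id 3, depth 1), c39 (id 6, depth 1).
Iteration 2: rows with reply_to in {3,6} -> c13 (id 4, depth 2), c15 (id 7, depth 2), c27 (id 8, depth 2), c34 (id 9, depth 2).
Iteration 3: rows with reply_to in {4,7,8,9} -> c24 (id 10, depth 3), c20 (id 12, depth 3).
Iteration 4: rows with reply_to in {10,12} -> c17 (id 13, depth 4).
Iteration 5: no rows with reply_to in {13}; recursion stops.
Total rows emitted: 10.

10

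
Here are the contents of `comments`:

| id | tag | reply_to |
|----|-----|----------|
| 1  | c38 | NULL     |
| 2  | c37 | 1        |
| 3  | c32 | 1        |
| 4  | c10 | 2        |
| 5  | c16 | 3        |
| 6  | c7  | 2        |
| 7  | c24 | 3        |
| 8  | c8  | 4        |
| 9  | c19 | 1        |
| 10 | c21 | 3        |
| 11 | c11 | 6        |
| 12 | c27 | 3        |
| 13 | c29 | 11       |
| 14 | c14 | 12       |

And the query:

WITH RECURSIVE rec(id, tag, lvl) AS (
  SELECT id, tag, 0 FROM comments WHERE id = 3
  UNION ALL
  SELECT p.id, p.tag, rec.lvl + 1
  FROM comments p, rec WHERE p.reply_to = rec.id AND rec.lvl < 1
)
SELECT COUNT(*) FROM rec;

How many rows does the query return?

Base: id=3 (c32) at lvl 0.
Iteration 1: rows with reply_to in {3} -> c16 (id 5, lvl 1), c24 (id 7, lvl 1), c21 (id 10, lvl 1), c27 (id 12, lvl 1).
Iteration 2: lvl < 1 fails for all current rows; recursion stops.
Total rows emitted: 5.

5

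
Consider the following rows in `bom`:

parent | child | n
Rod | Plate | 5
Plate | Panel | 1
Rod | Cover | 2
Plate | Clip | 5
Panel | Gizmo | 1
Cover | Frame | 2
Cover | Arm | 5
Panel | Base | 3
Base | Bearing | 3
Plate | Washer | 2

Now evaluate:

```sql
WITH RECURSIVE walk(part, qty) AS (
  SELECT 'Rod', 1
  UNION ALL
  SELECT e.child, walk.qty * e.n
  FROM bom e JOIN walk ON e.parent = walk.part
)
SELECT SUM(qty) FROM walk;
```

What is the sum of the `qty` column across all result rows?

Base: (Rod, qty=1).
Iteration 1: components of {Rod} -> Cover = 1*2 = 2, Plate = 1*5 = 5.
Iteration 2: components of {Cover,Plate} -> Arm = 2*5 = 10, Clip = 5*5 = 25, Frame = 2*2 = 4, Panel = 5*1 = 5, Washer = 5*2 = 10.
Iteration 3: components of {Arm,Clip,Frame,Panel,Washer} -> Base = 5*3 = 15, Gizmo = 5*1 = 5.
Iteration 4: components of {Base,Gizmo} -> Bearing = 15*3 = 45.
Iteration 5: no further components; recursion stops.
SUM(qty) = 1 + 5 + 2 + 5 + 25 + 10 + 4 + 10 + 5 + 15 + 45 = 127.

127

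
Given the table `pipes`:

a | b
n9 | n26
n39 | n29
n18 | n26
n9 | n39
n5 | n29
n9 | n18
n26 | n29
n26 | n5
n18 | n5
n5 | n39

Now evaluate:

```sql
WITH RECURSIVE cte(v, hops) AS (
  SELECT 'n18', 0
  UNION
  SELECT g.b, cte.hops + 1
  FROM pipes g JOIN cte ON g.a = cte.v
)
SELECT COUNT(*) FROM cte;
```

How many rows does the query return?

Base: (n18, hops=0).
Iteration 1: edges from {n18} -> (n26, hops=1), (n5, hops=1).
Iteration 2: edges from {n26,n5} -> (n29, hops=2), (n39, hops=2), (n5, hops=2). [UNION drops 1 duplicate row(s)]
Iteration 3: edges from {n29,n39,n5} -> (n29, hops=3), (n39, hops=3). [UNION drops 1 duplicate row(s)]
Iteration 4: edges from {n29,n39} -> (n29, hops=4).
Iteration 5: no outgoing edges from {n29}; recursion stops.
Total rows emitted: 9.

9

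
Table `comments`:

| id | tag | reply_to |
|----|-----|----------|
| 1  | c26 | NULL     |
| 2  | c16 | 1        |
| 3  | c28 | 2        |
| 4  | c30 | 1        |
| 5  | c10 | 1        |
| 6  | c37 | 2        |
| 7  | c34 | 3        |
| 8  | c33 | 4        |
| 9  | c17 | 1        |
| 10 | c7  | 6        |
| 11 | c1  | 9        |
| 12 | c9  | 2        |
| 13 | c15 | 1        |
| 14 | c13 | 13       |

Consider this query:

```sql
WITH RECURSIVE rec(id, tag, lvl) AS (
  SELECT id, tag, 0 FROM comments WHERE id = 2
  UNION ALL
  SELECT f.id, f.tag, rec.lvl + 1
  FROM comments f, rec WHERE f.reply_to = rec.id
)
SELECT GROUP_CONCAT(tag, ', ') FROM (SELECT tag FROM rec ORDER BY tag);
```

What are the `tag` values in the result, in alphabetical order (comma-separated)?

Base: id=2 (c16) at lvl 0.
Iteration 1: rows with reply_to in {2} -> c28 (id 3, lvl 1), c37 (id 6, lvl 1), c9 (id 12, lvl 1).
Iteration 2: rows with reply_to in {3,6,12} -> c34 (id 7, lvl 2), c7 (id 10, lvl 2).
Iteration 3: no rows with reply_to in {7,10}; recursion stops.

c16, c28, c34, c37, c7, c9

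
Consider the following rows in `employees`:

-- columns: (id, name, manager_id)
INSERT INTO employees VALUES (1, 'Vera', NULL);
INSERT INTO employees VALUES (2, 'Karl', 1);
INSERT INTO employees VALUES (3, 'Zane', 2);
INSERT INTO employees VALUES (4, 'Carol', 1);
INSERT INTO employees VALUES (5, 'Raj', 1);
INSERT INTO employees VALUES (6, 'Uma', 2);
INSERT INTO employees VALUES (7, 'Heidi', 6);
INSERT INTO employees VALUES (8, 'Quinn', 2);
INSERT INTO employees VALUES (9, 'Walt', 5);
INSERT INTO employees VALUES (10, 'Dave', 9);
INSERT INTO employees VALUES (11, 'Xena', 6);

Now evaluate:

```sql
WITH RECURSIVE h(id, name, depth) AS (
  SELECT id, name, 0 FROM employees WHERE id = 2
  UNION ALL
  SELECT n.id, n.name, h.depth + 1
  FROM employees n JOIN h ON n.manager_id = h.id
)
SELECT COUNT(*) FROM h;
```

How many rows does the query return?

6

Base: id=2 (Karl) at depth 0.
Iteration 1: rows with manager_id in {2} -> Zane (id 3, depth 1), Uma (id 6, depth 1), Quinn (id 8, depth 1).
Iteration 2: rows with manager_id in {3,6,8} -> Heidi (id 7, depth 2), Xena (id 11, depth 2).
Iteration 3: no rows with manager_id in {7,11}; recursion stops.
Total rows emitted: 6.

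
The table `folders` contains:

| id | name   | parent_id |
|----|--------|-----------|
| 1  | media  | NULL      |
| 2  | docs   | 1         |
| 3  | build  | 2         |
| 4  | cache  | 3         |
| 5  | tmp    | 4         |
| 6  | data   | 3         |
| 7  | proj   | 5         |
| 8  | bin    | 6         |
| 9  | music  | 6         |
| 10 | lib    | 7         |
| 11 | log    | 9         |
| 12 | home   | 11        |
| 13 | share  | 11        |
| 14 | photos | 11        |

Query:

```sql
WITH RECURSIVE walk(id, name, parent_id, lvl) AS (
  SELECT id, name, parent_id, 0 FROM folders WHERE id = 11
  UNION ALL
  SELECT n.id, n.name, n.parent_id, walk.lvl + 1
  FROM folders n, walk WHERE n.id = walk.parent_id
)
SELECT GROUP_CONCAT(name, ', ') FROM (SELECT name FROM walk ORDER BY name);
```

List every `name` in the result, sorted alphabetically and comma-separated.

build, data, docs, log, media, music

Base: id=11 (log), parent_id=9, lvl 0.
Iteration 1: join on id=9 -> music (id 9, parent_id=6, lvl 1).
Iteration 2: join on id=6 -> data (id 6, parent_id=3, lvl 2).
Iteration 3: join on id=3 -> build (id 3, parent_id=2, lvl 3).
Iteration 4: join on id=2 -> docs (id 2, parent_id=1, lvl 4).
Iteration 5: join on id=1 -> media (id 1, parent_id=NULL, lvl 5).
Iteration 6: parent_id is NULL; no match; recursion stops.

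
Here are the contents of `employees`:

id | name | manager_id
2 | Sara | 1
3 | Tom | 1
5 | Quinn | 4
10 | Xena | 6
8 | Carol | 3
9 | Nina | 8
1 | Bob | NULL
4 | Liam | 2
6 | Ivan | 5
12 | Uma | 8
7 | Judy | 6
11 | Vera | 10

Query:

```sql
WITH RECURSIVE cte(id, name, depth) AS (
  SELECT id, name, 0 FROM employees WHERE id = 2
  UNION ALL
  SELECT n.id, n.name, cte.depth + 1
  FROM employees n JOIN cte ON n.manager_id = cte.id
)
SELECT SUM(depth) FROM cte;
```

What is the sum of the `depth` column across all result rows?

Base: id=2 (Sara) at depth 0.
Iteration 1: rows with manager_id in {2} -> Liam (id 4, depth 1).
Iteration 2: rows with manager_id in {4} -> Quinn (id 5, depth 2).
Iteration 3: rows with manager_id in {5} -> Ivan (id 6, depth 3).
Iteration 4: rows with manager_id in {6} -> Judy (id 7, depth 4), Xena (id 10, depth 4).
Iteration 5: rows with manager_id in {7,10} -> Vera (id 11, depth 5).
Iteration 6: no rows with manager_id in {11}; recursion stops.
SUM(depth) = 0 + 1 + 2 + 3 + 4 + 4 + 5 = 19.

19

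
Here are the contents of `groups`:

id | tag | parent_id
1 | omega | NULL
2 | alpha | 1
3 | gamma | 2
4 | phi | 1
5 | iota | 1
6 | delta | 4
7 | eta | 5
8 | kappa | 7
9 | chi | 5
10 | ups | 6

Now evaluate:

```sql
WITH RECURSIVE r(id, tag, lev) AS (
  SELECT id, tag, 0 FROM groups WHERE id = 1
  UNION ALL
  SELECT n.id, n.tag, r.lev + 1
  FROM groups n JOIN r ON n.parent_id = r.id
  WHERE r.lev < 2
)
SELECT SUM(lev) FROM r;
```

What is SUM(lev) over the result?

11

Base: id=1 (omega) at lev 0.
Iteration 1: rows with parent_id in {1} -> alpha (id 2, lev 1), phi (id 4, lev 1), iota (id 5, lev 1).
Iteration 2: rows with parent_id in {2,4,5} -> gamma (id 3, lev 2), delta (id 6, lev 2), eta (id 7, lev 2), chi (id 9, lev 2).
Iteration 3: lev < 2 fails for all current rows; recursion stops.
SUM(lev) = 0 + 1 + 1 + 1 + 2 + 2 + 2 + 2 = 11.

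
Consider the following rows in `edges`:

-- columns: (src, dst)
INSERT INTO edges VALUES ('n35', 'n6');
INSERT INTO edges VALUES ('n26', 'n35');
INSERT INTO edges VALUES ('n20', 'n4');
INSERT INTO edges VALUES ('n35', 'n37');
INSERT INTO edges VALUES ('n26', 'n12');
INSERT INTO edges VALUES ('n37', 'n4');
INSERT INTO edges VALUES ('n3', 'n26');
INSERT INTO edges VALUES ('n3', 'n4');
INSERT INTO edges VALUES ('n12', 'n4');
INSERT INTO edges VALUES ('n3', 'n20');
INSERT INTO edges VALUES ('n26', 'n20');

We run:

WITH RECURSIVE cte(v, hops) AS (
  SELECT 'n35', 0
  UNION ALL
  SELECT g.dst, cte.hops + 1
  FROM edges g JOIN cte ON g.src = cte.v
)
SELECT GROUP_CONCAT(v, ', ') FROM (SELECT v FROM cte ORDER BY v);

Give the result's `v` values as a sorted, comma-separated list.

n35, n37, n4, n6

Base: (n35, hops=0).
Iteration 1: edges from {n35} -> (n37, hops=1), (n6, hops=1).
Iteration 2: edges from {n37,n6} -> (n4, hops=2).
Iteration 3: no outgoing edges from {n4}; recursion stops.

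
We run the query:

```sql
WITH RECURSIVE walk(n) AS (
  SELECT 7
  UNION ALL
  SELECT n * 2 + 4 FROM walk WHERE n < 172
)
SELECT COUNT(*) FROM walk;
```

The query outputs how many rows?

5

Base: n=7.
Iteration 1: 7 < 172 holds -> n = 7 * 2 + 4 = 18.
Iteration 2: 18 < 172 holds -> n = 18 * 2 + 4 = 40.
Iteration 3: 40 < 172 holds -> n = 40 * 2 + 4 = 84.
Iteration 4: 84 < 172 holds -> n = 84 * 2 + 4 = 172.
Iteration 5: 172 < 172 fails; recursion stops.
Total rows emitted: 5.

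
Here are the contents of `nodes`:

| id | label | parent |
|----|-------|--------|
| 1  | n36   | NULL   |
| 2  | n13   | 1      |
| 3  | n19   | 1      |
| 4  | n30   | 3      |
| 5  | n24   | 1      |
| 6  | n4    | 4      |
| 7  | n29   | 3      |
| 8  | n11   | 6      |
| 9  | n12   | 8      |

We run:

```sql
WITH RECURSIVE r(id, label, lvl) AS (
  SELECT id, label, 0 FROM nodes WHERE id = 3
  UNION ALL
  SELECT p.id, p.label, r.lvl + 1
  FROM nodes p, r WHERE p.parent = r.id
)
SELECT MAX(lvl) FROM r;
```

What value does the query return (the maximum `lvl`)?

Base: id=3 (n19) at lvl 0.
Iteration 1: rows with parent in {3} -> n30 (id 4, lvl 1), n29 (id 7, lvl 1).
Iteration 2: rows with parent in {4,7} -> n4 (id 6, lvl 2).
Iteration 3: rows with parent in {6} -> n11 (id 8, lvl 3).
Iteration 4: rows with parent in {8} -> n12 (id 9, lvl 4).
Iteration 5: no rows with parent in {9}; recursion stops.
lvl values: 0, 1, 1, 2, 3, 4; the maximum is 4.

4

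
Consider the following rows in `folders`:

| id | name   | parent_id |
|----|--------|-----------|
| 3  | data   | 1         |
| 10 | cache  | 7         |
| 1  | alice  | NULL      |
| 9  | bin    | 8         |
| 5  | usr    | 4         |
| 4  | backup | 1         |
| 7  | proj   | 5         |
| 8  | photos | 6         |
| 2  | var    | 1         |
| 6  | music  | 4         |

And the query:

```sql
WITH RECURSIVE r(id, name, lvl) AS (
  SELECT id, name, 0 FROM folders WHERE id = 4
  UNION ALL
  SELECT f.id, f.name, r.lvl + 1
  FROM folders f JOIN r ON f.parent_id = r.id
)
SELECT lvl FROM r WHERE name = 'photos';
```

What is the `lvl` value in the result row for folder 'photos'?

2

Base: id=4 (backup) at lvl 0.
Iteration 1: rows with parent_id in {4} -> usr (id 5, lvl 1), music (id 6, lvl 1).
Iteration 2: rows with parent_id in {5,6} -> proj (id 7, lvl 2), photos (id 8, lvl 2).
Iteration 3: rows with parent_id in {7,8} -> bin (id 9, lvl 3), cache (id 10, lvl 3).
Iteration 4: no rows with parent_id in {9,10}; recursion stops.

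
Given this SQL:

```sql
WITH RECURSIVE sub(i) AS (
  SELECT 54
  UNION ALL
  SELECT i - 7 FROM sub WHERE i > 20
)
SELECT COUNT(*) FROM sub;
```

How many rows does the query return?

Base: i=54.
Iteration 1: 54 > 20 holds -> i = 54 - 7 = 47.
Iteration 2: 47 > 20 holds -> i = 47 - 7 = 40.
Iteration 3: 40 > 20 holds -> i = 40 - 7 = 33.
Iteration 4: 33 > 20 holds -> i = 33 - 7 = 26.
Iteration 5: 26 > 20 holds -> i = 26 - 7 = 19.
Iteration 6: 19 > 20 fails; recursion stops.
Total rows emitted: 6.

6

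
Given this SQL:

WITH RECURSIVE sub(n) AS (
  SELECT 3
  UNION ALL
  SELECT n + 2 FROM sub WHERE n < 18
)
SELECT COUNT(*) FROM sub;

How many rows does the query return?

Base: n=3.
Iteration 1: 3 < 18 holds -> n = 3 + 2 = 5.
Iteration 2: 5 < 18 holds -> n = 5 + 2 = 7.
Iteration 3: 7 < 18 holds -> n = 7 + 2 = 9.
Iteration 4: 9 < 18 holds -> n = 9 + 2 = 11.
Iteration 5: 11 < 18 holds -> n = 11 + 2 = 13.
Iteration 6: 13 < 18 holds -> n = 13 + 2 = 15.
Iteration 7: 15 < 18 holds -> n = 15 + 2 = 17.
Iteration 8: 17 < 18 holds -> n = 17 + 2 = 19.
Iteration 9: 19 < 18 fails; recursion stops.
Total rows emitted: 9.

9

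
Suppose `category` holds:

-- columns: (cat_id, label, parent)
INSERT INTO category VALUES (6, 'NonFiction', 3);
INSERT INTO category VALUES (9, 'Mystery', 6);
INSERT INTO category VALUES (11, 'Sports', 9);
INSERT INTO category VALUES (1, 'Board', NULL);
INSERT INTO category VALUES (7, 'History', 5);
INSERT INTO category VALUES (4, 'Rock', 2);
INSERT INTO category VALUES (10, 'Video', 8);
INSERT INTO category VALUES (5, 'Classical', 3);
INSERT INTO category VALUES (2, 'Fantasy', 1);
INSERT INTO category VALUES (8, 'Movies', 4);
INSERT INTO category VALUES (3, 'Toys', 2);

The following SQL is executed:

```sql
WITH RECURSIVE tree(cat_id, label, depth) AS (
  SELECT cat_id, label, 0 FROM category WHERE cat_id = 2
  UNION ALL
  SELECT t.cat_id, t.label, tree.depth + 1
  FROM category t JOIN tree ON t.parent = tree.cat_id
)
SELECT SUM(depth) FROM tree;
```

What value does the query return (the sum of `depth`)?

21

Base: cat_id=2 (Fantasy) at depth 0.
Iteration 1: rows with parent in {2} -> Toys (id 3, depth 1), Rock (id 4, depth 1).
Iteration 2: rows with parent in {3,4} -> Classical (id 5, depth 2), NonFiction (id 6, depth 2), Movies (id 8, depth 2).
Iteration 3: rows with parent in {5,6,8} -> History (id 7, depth 3), Mystery (id 9, depth 3), Video (id 10, depth 3).
Iteration 4: rows with parent in {7,9,10} -> Sports (id 11, depth 4).
Iteration 5: no rows with parent in {11}; recursion stops.
SUM(depth) = 0 + 1 + 1 + 2 + 2 + 2 + 3 + 3 + 3 + 4 = 21.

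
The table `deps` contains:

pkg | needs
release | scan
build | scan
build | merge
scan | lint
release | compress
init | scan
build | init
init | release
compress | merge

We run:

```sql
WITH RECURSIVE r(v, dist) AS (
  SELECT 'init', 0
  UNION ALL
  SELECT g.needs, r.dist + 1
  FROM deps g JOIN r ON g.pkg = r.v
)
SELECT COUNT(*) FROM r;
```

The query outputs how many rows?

8

Base: (init, dist=0).
Iteration 1: edges from {init} -> (release, dist=1), (scan, dist=1).
Iteration 2: edges from {release,scan} -> (compress, dist=2), (lint, dist=2), (scan, dist=2).
Iteration 3: edges from {compress,lint,scan} -> (lint, dist=3), (merge, dist=3).
Iteration 4: no outgoing edges from {lint,merge}; recursion stops.
Total rows emitted: 8.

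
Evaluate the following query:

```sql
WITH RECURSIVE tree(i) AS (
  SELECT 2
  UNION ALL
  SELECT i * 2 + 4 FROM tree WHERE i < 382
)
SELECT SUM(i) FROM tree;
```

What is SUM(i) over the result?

1498

Base: i=2.
Iteration 1: 2 < 382 holds -> i = 2 * 2 + 4 = 8.
Iteration 2: 8 < 382 holds -> i = 8 * 2 + 4 = 20.
Iteration 3: 20 < 382 holds -> i = 20 * 2 + 4 = 44.
Iteration 4: 44 < 382 holds -> i = 44 * 2 + 4 = 92.
Iteration 5: 92 < 382 holds -> i = 92 * 2 + 4 = 188.
Iteration 6: 188 < 382 holds -> i = 188 * 2 + 4 = 380.
Iteration 7: 380 < 382 holds -> i = 380 * 2 + 4 = 764.
Iteration 8: 764 < 382 fails; recursion stops.
SUM(i) = 2 + 8 + 20 + 44 + 92 + 188 + 380 + 764 = 1498.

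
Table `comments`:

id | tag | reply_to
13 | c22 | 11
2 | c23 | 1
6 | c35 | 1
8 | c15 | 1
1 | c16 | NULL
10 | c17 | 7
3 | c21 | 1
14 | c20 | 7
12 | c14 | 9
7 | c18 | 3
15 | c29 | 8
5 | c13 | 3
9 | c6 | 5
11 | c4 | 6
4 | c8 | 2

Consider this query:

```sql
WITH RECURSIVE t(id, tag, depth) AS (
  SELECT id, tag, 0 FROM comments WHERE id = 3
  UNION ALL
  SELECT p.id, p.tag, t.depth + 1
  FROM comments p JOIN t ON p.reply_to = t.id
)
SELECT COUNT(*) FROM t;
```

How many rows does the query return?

Base: id=3 (c21) at depth 0.
Iteration 1: rows with reply_to in {3} -> c13 (id 5, depth 1), c18 (id 7, depth 1).
Iteration 2: rows with reply_to in {5,7} -> c6 (id 9, depth 2), c17 (id 10, depth 2), c20 (id 14, depth 2).
Iteration 3: rows with reply_to in {9,10,14} -> c14 (id 12, depth 3).
Iteration 4: no rows with reply_to in {12}; recursion stops.
Total rows emitted: 7.

7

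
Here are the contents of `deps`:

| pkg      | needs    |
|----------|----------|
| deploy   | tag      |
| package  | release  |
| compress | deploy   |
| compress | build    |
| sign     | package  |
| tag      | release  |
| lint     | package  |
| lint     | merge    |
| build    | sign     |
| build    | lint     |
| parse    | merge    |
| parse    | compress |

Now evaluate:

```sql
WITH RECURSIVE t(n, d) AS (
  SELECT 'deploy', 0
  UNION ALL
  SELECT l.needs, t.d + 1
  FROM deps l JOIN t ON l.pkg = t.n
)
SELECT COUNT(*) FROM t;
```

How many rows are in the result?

3

Base: (deploy, d=0).
Iteration 1: edges from {deploy} -> (tag, d=1).
Iteration 2: edges from {tag} -> (release, d=2).
Iteration 3: no outgoing edges from {release}; recursion stops.
Total rows emitted: 3.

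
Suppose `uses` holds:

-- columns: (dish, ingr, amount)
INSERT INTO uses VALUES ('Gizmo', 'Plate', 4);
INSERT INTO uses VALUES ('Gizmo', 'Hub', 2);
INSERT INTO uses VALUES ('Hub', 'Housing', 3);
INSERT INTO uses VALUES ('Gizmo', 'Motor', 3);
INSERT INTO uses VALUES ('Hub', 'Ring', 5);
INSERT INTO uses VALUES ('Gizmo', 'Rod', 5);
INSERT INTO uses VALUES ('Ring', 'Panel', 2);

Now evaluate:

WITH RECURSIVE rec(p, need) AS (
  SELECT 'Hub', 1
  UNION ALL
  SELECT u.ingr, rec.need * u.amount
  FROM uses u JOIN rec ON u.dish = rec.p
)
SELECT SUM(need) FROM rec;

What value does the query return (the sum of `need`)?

19

Base: (Hub, need=1).
Iteration 1: components of {Hub} -> Housing = 1*3 = 3, Ring = 1*5 = 5.
Iteration 2: components of {Housing,Ring} -> Panel = 5*2 = 10.
Iteration 3: no further components; recursion stops.
SUM(need) = 1 + 3 + 5 + 10 = 19.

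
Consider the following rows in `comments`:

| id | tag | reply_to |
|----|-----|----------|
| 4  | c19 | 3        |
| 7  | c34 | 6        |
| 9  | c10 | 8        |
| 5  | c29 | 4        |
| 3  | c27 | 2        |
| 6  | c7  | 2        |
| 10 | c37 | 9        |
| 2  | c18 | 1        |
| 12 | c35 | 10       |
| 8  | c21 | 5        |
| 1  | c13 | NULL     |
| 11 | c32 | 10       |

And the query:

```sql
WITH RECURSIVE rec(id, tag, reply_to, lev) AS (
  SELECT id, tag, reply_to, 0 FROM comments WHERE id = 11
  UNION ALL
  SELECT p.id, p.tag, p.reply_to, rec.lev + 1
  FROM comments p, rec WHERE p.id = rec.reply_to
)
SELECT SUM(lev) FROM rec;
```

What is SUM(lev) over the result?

Base: id=11 (c32), reply_to=10, lev 0.
Iteration 1: join on id=10 -> c37 (id 10, reply_to=9, lev 1).
Iteration 2: join on id=9 -> c10 (id 9, reply_to=8, lev 2).
Iteration 3: join on id=8 -> c21 (id 8, reply_to=5, lev 3).
Iteration 4: join on id=5 -> c29 (id 5, reply_to=4, lev 4).
Iteration 5: join on id=4 -> c19 (id 4, reply_to=3, lev 5).
Iteration 6: join on id=3 -> c27 (id 3, reply_to=2, lev 6).
Iteration 7: join on id=2 -> c18 (id 2, reply_to=1, lev 7).
Iteration 8: join on id=1 -> c13 (id 1, reply_to=NULL, lev 8).
Iteration 9: reply_to is NULL; no match; recursion stops.
SUM(lev) = 0 + 1 + 2 + 3 + 4 + 5 + 6 + 7 + 8 = 36.

36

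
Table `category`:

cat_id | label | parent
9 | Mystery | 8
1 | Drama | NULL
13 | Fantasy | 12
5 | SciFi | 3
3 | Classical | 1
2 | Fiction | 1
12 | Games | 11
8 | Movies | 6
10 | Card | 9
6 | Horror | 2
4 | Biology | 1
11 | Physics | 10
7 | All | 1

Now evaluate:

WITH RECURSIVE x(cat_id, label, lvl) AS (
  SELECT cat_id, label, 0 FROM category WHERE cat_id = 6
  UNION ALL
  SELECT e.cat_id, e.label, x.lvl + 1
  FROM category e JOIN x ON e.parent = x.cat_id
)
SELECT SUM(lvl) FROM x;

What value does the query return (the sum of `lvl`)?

21

Base: cat_id=6 (Horror) at lvl 0.
Iteration 1: rows with parent in {6} -> Movies (id 8, lvl 1).
Iteration 2: rows with parent in {8} -> Mystery (id 9, lvl 2).
Iteration 3: rows with parent in {9} -> Card (id 10, lvl 3).
Iteration 4: rows with parent in {10} -> Physics (id 11, lvl 4).
Iteration 5: rows with parent in {11} -> Games (id 12, lvl 5).
Iteration 6: rows with parent in {12} -> Fantasy (id 13, lvl 6).
Iteration 7: no rows with parent in {13}; recursion stops.
SUM(lvl) = 0 + 1 + 2 + 3 + 4 + 5 + 6 = 21.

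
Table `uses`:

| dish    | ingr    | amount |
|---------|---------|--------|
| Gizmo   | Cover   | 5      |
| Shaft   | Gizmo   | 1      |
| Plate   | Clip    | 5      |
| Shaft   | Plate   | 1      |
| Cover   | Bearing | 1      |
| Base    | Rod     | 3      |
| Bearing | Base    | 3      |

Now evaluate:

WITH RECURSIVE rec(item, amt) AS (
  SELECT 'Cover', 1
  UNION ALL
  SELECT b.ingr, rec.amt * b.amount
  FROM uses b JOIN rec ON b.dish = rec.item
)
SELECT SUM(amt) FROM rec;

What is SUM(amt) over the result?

Base: (Cover, amt=1).
Iteration 1: components of {Cover} -> Bearing = 1*1 = 1.
Iteration 2: components of {Bearing} -> Base = 1*3 = 3.
Iteration 3: components of {Base} -> Rod = 3*3 = 9.
Iteration 4: no further components; recursion stops.
SUM(amt) = 1 + 1 + 3 + 9 = 14.

14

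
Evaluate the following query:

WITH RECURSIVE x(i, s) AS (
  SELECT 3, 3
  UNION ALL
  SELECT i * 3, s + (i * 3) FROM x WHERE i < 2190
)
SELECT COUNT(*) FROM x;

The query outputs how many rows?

8

Base: i=3, s=3.
Iteration 1: 3 < 2190 holds -> i = 3 * 3 = 9, s = 3 + 9 = 12.
Iteration 2: 9 < 2190 holds -> i = 9 * 3 = 27, s = 12 + 27 = 39.
Iteration 3: 27 < 2190 holds -> i = 27 * 3 = 81, s = 39 + 81 = 120.
Iteration 4: 81 < 2190 holds -> i = 81 * 3 = 243, s = 120 + 243 = 363.
Iteration 5: 243 < 2190 holds -> i = 243 * 3 = 729, s = 363 + 729 = 1092.
Iteration 6: 729 < 2190 holds -> i = 729 * 3 = 2187, s = 1092 + 2187 = 3279.
Iteration 7: 2187 < 2190 holds -> i = 2187 * 3 = 6561, s = 3279 + 6561 = 9840.
Iteration 8: 6561 < 2190 fails; recursion stops.
Total rows emitted: 8.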